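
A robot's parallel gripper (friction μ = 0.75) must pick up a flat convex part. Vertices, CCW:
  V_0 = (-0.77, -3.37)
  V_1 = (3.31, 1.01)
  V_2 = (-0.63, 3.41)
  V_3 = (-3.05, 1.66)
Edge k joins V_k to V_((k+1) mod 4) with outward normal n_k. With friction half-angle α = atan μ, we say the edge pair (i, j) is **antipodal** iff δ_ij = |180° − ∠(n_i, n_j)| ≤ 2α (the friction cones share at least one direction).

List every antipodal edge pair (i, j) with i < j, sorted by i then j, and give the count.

count = 3; pairs: (0,2), (0,3), (1,3)

α = atan 0.75 = 36.87°;  2α = 73.74°
n_0 = (+0.7317, -0.6816)
n_1 = (+0.5202, +0.8540)
n_2 = (-0.5860, +0.8103)
n_3 = (-0.9108, -0.4128)
  (0,1): δ = 78.38°  ·
  (0,2): δ = 11.16°  ✓
  (0,3): δ = 67.35°  ✓
  (1,2): δ = 112.78°  ·
  (1,3): δ = 34.27°  ✓
  (2,3): δ = 101.49°  ·
antipodal pairs: 3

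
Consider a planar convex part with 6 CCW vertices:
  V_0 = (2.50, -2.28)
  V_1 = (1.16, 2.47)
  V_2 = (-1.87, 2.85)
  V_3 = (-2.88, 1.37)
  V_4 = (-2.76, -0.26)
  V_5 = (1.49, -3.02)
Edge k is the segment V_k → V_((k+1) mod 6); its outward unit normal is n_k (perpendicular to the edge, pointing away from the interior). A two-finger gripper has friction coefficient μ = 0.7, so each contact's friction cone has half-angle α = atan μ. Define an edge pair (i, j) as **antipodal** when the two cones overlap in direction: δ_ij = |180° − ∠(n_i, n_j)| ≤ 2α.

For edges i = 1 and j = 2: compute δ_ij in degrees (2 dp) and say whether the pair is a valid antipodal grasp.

α = atan 0.7 = 34.99°;  2α = 69.98°
edge 1: e_1 = (-3.03, +0.38);  n_1 = (+0.1244, +0.9922)
edge 2: e_2 = (-1.01, -1.48);  n_2 = (-0.8260, +0.5637)
∠(n_1, n_2) = 62.84°
δ = |180° − 62.84°| = 117.16°
117.16° > 2α = 69.98°  →  invalid

δ = 117.16°, invalid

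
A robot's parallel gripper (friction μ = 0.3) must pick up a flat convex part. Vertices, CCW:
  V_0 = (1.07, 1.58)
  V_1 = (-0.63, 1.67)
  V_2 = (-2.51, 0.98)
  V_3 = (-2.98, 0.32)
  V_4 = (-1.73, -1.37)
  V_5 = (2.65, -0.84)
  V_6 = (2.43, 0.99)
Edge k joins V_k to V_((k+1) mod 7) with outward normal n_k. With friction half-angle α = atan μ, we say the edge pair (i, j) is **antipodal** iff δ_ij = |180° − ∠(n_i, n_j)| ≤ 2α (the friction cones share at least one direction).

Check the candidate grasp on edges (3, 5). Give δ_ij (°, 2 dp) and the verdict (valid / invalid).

α = atan 0.3 = 16.70°;  2α = 33.40°
edge 3: e_3 = (+1.25, -1.69);  n_3 = (-0.8040, -0.5947)
edge 5: e_5 = (-0.22, +1.83);  n_5 = (+0.9929, +0.1194)
∠(n_3, n_5) = 150.37°
δ = |180° − 150.37°| = 29.63°
29.63° ≤ 2α = 33.40°  →  valid

δ = 29.63°, valid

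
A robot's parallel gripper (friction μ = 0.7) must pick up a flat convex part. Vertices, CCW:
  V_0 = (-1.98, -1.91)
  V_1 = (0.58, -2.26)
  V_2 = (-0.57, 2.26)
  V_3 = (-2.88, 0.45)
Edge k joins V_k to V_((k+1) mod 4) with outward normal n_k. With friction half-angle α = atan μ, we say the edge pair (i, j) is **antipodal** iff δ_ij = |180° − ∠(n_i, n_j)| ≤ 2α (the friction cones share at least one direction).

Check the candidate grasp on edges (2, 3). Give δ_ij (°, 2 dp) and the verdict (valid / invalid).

α = atan 0.7 = 34.99°;  2α = 69.98°
edge 2: e_2 = (-2.31, -1.81);  n_2 = (-0.6168, +0.7871)
edge 3: e_3 = (+0.90, -2.36);  n_3 = (-0.9344, -0.3563)
∠(n_2, n_3) = 72.79°
δ = |180° − 72.79°| = 107.21°
107.21° > 2α = 69.98°  →  invalid

δ = 107.21°, invalid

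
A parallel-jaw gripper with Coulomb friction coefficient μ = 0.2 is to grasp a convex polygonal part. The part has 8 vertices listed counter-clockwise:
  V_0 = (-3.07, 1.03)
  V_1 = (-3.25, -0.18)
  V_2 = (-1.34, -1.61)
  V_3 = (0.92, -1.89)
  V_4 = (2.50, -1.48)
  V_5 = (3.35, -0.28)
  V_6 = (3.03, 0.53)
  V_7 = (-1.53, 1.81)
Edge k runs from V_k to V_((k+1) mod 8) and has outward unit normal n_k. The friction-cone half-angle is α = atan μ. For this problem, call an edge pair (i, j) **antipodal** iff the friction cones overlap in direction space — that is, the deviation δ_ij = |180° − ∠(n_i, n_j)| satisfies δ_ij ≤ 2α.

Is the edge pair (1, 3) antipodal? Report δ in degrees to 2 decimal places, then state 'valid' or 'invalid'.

α = atan 0.2 = 11.31°;  2α = 22.62°
edge 1: e_1 = (+1.91, -1.43);  n_1 = (-0.5993, -0.8005)
edge 3: e_3 = (+1.58, +0.41);  n_3 = (+0.2512, -0.9679)
∠(n_1, n_3) = 51.37°
δ = |180° − 51.37°| = 128.63°
128.63° > 2α = 22.62°  →  invalid

δ = 128.63°, invalid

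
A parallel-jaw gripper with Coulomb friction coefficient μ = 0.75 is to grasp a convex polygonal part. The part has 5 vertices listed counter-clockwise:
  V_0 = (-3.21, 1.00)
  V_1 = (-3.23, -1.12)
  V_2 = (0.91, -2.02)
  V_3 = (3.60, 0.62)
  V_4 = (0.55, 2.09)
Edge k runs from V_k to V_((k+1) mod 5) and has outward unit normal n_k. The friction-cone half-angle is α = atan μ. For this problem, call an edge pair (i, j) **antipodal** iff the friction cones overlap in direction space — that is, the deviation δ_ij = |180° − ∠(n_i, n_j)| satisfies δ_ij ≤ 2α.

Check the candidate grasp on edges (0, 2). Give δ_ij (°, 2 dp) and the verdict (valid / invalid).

δ = 45.00°, valid

α = atan 0.75 = 36.87°;  2α = 73.74°
edge 0: e_0 = (-0.02, -2.12);  n_0 = (-1.0000, +0.0094)
edge 2: e_2 = (+2.69, +2.64);  n_2 = (+0.7004, -0.7137)
∠(n_0, n_2) = 135.00°
δ = |180° − 135.00°| = 45.00°
45.00° ≤ 2α = 73.74°  →  valid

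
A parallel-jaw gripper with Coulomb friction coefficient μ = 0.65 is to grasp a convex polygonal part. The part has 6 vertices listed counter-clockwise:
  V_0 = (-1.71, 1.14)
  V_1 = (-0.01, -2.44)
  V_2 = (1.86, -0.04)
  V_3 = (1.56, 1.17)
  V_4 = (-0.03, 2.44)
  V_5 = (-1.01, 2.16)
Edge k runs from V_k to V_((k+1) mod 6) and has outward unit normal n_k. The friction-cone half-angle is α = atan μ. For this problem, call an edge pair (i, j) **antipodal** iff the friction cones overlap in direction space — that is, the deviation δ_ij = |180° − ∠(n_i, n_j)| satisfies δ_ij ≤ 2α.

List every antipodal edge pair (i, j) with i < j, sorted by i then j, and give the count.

α = atan 0.65 = 33.02°;  2α = 66.05°
n_0 = (-0.9033, -0.4290)
n_1 = (+0.7888, -0.6146)
n_2 = (+0.9706, +0.2406)
n_3 = (+0.6241, +0.7813)
n_4 = (-0.2747, +0.9615)
n_5 = (-0.8245, +0.5658)
  (0,1): δ = 63.33°  ✓
  (0,2): δ = 11.48°  ✓
  (0,3): δ = 25.98°  ✓
  (0,4): δ = 80.54°  ·
  (0,5): δ = 120.14°  ·
  (1,2): δ = 128.15°  ·
  (1,3): δ = 90.69°  ·
  (1,4): δ = 36.13°  ✓
  (1,5): δ = 3.46°  ✓
  (2,3): δ = 142.54°  ·
  (2,4): δ = 87.98°  ·
  (2,5): δ = 48.39°  ✓
  (3,4): δ = 125.44°  ·
  (3,5): δ = 85.84°  ·
  (4,5): δ = 140.41°  ·
antipodal pairs: 6

count = 6; pairs: (0,1), (0,2), (0,3), (1,4), (1,5), (2,5)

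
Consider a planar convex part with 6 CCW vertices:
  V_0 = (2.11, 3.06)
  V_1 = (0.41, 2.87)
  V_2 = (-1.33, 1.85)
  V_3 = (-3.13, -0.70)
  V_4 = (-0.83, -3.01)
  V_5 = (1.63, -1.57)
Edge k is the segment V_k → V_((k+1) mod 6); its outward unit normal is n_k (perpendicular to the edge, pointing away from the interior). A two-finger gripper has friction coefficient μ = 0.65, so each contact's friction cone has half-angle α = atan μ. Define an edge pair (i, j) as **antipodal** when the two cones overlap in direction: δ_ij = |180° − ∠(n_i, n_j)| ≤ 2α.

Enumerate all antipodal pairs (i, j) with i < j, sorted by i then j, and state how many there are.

count = 7; pairs: (0,3), (0,4), (1,4), (1,5), (2,4), (2,5), (3,5)

α = atan 0.65 = 33.02°;  2α = 66.05°
n_0 = (-0.1111, +0.9938)
n_1 = (-0.5057, +0.8627)
n_2 = (-0.8170, +0.5767)
n_3 = (-0.7086, -0.7056)
n_4 = (+0.5052, -0.8630)
n_5 = (+0.9947, -0.1031)
  (0,1): δ = 156.00°  ·
  (0,2): δ = 131.59°  ·
  (0,3): δ = 51.50°  ✓
  (0,4): δ = 23.97°  ✓
  (0,5): δ = 77.70°  ·
  (1,2): δ = 155.60°  ·
  (1,3): δ = 75.50°  ·
  (1,4): δ = 0.04°  ✓
  (1,5): δ = 53.70°  ✓
  (2,3): δ = 99.91°  ·
  (2,4): δ = 24.44°  ✓
  (2,5): δ = 29.30°  ✓
  (3,4): δ = 104.53°  ·
  (3,5): δ = 50.79°  ✓
  (4,5): δ = 126.26°  ·
antipodal pairs: 7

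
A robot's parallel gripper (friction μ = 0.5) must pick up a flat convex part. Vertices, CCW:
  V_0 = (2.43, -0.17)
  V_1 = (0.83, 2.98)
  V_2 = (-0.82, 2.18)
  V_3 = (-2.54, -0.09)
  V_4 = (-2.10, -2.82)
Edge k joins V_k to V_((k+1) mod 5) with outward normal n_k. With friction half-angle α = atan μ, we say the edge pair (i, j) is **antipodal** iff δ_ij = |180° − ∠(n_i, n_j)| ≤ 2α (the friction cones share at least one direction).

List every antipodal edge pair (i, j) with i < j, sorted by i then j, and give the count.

α = atan 0.5 = 26.57°;  2α = 53.13°
n_0 = (+0.8916, +0.4529)
n_1 = (-0.4363, +0.8998)
n_2 = (-0.7970, +0.6039)
n_3 = (-0.9873, -0.1591)
n_4 = (+0.5049, -0.8632)
  (0,1): δ = 91.06°  ·
  (0,2): δ = 64.08°  ·
  (0,3): δ = 17.77°  ✓
  (0,4): δ = 93.40°  ·
  (1,2): δ = 153.02°  ·
  (1,3): δ = 106.71°  ·
  (1,4): δ = 4.46°  ✓
  (2,3): δ = 133.69°  ·
  (2,4): δ = 22.52°  ✓
  (3,4): δ = 68.83°  ·
antipodal pairs: 3

count = 3; pairs: (0,3), (1,4), (2,4)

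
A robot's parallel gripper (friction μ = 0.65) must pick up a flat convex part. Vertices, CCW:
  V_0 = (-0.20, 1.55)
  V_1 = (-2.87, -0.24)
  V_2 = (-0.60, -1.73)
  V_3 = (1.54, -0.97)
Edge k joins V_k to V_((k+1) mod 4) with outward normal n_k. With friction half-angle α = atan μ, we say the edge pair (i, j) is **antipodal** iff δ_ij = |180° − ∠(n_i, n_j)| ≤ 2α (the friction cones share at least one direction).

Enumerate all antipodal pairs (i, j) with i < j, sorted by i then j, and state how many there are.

count = 2; pairs: (0,2), (1,3)

α = atan 0.65 = 33.02°;  2α = 66.05°
n_0 = (-0.5569, +0.8306)
n_1 = (-0.5487, -0.8360)
n_2 = (+0.3347, -0.9423)
n_3 = (+0.8229, +0.5682)
  (0,1): δ = 67.12°  ·
  (0,2): δ = 14.29°  ✓
  (0,3): δ = 90.79°  ·
  (1,2): δ = 127.17°  ·
  (1,3): δ = 22.10°  ✓
  (2,3): δ = 74.93°  ·
antipodal pairs: 2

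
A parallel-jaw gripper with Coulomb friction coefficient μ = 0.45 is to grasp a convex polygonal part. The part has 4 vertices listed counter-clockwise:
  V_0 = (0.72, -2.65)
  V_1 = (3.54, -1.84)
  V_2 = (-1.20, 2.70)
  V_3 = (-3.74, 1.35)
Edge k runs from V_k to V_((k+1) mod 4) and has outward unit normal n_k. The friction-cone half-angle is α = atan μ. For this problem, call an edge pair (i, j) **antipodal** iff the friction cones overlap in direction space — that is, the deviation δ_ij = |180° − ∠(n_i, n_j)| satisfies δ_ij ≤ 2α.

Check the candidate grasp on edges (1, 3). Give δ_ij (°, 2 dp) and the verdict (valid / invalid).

α = atan 0.45 = 24.23°;  2α = 48.46°
edge 1: e_1 = (-4.74, +4.54);  n_1 = (+0.6917, +0.7222)
edge 3: e_3 = (+4.46, -4.00);  n_3 = (-0.6677, -0.7445)
∠(n_1, n_3) = 178.12°
δ = |180° − 178.12°| = 1.88°
1.88° ≤ 2α = 48.46°  →  valid

δ = 1.88°, valid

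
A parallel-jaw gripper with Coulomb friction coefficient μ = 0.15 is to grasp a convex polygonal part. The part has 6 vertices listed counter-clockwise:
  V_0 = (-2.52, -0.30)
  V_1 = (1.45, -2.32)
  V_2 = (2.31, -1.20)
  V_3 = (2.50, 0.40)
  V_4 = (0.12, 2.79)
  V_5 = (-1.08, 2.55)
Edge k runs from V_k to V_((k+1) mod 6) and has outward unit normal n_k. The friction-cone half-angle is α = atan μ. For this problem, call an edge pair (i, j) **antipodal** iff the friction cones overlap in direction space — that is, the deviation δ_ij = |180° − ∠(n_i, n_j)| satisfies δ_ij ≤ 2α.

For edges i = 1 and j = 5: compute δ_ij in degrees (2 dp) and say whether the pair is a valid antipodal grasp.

δ = 10.71°, valid

α = atan 0.15 = 8.53°;  2α = 17.06°
edge 1: e_1 = (+0.86, +1.12);  n_1 = (+0.7932, -0.6090)
edge 5: e_5 = (-1.44, -2.85);  n_5 = (-0.8925, +0.4510)
∠(n_1, n_5) = 169.29°
δ = |180° − 169.29°| = 10.71°
10.71° ≤ 2α = 17.06°  →  valid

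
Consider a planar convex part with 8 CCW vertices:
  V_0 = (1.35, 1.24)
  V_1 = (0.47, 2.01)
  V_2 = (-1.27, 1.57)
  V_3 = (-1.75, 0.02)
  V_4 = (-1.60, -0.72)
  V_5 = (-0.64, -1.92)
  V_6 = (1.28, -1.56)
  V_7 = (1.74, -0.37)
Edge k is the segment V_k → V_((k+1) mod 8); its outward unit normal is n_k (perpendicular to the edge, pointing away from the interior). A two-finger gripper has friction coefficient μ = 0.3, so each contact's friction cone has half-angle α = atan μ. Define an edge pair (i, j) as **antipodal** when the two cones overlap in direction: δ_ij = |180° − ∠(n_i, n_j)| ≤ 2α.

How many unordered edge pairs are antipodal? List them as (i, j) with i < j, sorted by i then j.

α = atan 0.3 = 16.70°;  2α = 33.40°
n_0 = (+0.6585, +0.7526)
n_1 = (-0.2452, +0.9695)
n_2 = (-0.9552, +0.2958)
n_3 = (-0.9801, -0.1987)
n_4 = (-0.7809, -0.6247)
n_5 = (+0.1843, -0.9829)
n_6 = (+0.9327, -0.3606)
n_7 = (+0.9719, +0.2354)
  (0,1): δ = 124.62°  ·
  (0,2): δ = 66.02°  ·
  (0,3): δ = 37.36°  ·
  (0,4): δ = 10.15°  ✓
  (0,5): δ = 51.81°  ·
  (0,6): δ = 110.05°  ·
  (0,7): δ = 144.80°  ·
  (1,2): δ = 121.40°  ·
  (1,3): δ = 92.73°  ·
  (1,4): δ = 65.53°  ·
  (1,5): δ = 3.57°  ✓
  (1,6): δ = 54.67°  ·
  (1,7): δ = 89.43°  ·
  (2,3): δ = 151.33°  ·
  (2,4): δ = 124.13°  ·
  (2,5): δ = 62.17°  ·
  (2,6): δ = 3.93°  ✓
  (2,7): δ = 30.82°  ✓
  (3,4): δ = 152.80°  ·
  (3,5): δ = 90.84°  ·
  (3,6): δ = 32.59°  ✓
  (3,7): δ = 2.16°  ✓
  (4,5): δ = 118.04°  ·
  (4,6): δ = 59.79°  ·
  (4,7): δ = 25.04°  ✓
  (5,6): δ = 121.75°  ·
  (5,7): δ = 87.00°  ·
  (6,7): δ = 145.25°  ·
antipodal pairs: 7

count = 7; pairs: (0,4), (1,5), (2,6), (2,7), (3,6), (3,7), (4,7)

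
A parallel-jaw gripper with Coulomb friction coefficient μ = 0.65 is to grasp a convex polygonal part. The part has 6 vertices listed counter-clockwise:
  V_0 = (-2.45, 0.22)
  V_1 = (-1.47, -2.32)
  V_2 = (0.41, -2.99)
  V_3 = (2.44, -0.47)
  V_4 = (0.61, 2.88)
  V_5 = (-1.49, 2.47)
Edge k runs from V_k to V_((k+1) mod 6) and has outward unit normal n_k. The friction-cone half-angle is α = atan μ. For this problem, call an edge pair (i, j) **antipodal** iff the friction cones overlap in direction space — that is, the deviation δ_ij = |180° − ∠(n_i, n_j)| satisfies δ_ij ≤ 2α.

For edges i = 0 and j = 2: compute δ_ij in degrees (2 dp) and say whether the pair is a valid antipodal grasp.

δ = 59.95°, valid

α = atan 0.65 = 33.02°;  2α = 66.05°
edge 0: e_0 = (+0.98, -2.54);  n_0 = (-0.9330, -0.3600)
edge 2: e_2 = (+2.03, +2.52);  n_2 = (+0.7788, -0.6273)
∠(n_0, n_2) = 120.05°
δ = |180° − 120.05°| = 59.95°
59.95° ≤ 2α = 66.05°  →  valid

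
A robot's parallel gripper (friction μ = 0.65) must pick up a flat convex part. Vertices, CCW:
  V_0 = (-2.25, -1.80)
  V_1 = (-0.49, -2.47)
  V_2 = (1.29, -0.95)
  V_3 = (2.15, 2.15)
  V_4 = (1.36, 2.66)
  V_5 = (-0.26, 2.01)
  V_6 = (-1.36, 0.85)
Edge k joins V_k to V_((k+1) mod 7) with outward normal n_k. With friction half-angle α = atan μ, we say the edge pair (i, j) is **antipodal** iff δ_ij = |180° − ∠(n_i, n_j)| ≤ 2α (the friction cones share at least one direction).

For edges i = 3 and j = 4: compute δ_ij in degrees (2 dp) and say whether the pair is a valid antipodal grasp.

δ = 125.29°, invalid

α = atan 0.65 = 33.02°;  2α = 66.05°
edge 3: e_3 = (-0.79, +0.51);  n_3 = (+0.5424, +0.8401)
edge 4: e_4 = (-1.62, -0.65);  n_4 = (-0.3724, +0.9281)
∠(n_3, n_4) = 54.71°
δ = |180° − 54.71°| = 125.29°
125.29° > 2α = 66.05°  →  invalid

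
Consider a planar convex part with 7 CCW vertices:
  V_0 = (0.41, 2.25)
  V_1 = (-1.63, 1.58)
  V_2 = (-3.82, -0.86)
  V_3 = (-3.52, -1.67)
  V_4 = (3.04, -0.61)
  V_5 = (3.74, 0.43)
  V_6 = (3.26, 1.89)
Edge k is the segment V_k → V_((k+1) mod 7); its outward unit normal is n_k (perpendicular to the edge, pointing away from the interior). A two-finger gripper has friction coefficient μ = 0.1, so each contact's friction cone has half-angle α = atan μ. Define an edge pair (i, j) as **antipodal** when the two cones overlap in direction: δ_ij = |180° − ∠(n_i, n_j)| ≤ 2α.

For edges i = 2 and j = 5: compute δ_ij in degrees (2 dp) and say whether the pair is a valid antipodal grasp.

δ = 2.12°, valid

α = atan 0.1 = 5.71°;  2α = 11.42°
edge 2: e_2 = (+0.30, -0.81);  n_2 = (-0.9377, -0.3473)
edge 5: e_5 = (-0.48, +1.46);  n_5 = (+0.9500, +0.3123)
∠(n_2, n_5) = 177.88°
δ = |180° − 177.88°| = 2.12°
2.12° ≤ 2α = 11.42°  →  valid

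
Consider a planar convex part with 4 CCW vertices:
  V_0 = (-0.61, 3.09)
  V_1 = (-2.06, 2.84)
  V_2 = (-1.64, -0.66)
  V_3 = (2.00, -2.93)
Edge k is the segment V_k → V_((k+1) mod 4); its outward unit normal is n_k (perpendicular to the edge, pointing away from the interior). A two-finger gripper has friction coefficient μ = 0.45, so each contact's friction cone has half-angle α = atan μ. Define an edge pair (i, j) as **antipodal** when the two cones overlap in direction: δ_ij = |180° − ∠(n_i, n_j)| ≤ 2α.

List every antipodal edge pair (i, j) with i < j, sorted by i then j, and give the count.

α = atan 0.45 = 24.23°;  2α = 48.46°
n_0 = (-0.1699, +0.9855)
n_1 = (-0.9929, -0.1191)
n_2 = (-0.5292, -0.8485)
n_3 = (+0.9175, +0.3978)
  (0,1): δ = 92.94°  ·
  (0,2): δ = 41.73°  ✓
  (0,3): δ = 103.66°  ·
  (1,2): δ = 128.79°  ·
  (1,3): δ = 16.60°  ✓
  (2,3): δ = 34.61°  ✓
antipodal pairs: 3

count = 3; pairs: (0,2), (1,3), (2,3)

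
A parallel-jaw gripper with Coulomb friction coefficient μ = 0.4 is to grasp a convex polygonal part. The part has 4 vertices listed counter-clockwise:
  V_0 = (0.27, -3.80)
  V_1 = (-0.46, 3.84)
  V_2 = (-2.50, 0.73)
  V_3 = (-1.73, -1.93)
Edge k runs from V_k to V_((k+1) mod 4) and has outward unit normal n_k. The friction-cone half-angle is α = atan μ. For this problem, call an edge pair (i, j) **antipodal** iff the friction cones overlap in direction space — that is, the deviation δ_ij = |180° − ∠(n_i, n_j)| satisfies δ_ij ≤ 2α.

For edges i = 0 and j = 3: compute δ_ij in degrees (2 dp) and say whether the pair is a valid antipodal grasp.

α = atan 0.4 = 21.80°;  2α = 43.60°
edge 0: e_0 = (-0.73, +7.64);  n_0 = (+0.9955, +0.0951)
edge 3: e_3 = (+2.00, -1.87);  n_3 = (-0.6830, -0.7304)
∠(n_0, n_3) = 138.53°
δ = |180° − 138.53°| = 41.47°
41.47° ≤ 2α = 43.60°  →  valid

δ = 41.47°, valid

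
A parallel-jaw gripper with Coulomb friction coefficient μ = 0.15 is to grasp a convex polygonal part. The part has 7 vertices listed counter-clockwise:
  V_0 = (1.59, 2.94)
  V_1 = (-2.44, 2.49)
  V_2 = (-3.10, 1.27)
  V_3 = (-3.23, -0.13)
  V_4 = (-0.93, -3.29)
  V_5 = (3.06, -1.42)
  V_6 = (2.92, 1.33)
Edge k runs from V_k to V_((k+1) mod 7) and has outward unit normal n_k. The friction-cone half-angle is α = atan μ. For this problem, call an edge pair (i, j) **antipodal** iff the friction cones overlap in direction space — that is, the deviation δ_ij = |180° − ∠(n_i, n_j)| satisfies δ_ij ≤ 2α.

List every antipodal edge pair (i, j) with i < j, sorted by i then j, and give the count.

count = 2; pairs: (2,5), (3,6)

α = atan 0.15 = 8.53°;  2α = 17.06°
n_0 = (-0.1110, +0.9938)
n_1 = (-0.8795, +0.4758)
n_2 = (-0.9957, +0.0925)
n_3 = (-0.8085, -0.5885)
n_4 = (+0.4244, -0.9055)
n_5 = (+0.9987, +0.0508)
n_6 = (+0.7710, +0.6369)
  (0,1): δ = 124.78°  ·
  (0,2): δ = 101.68°  ·
  (0,3): δ = 60.32°  ·
  (0,4): δ = 18.74°  ·
  (0,5): δ = 86.54°  ·
  (0,6): δ = 123.19°  ·
  (1,2): δ = 156.89°  ·
  (1,3): δ = 115.54°  ·
  (1,4): δ = 36.48°  ·
  (1,5): δ = 31.33°  ·
  (1,6): δ = 67.97°  ·
  (2,3): δ = 138.65°  ·
  (2,4): δ = 59.58°  ·
  (2,5): δ = 8.22°  ✓
  (2,6): δ = 44.86°  ·
  (3,4): δ = 100.94°  ·
  (3,5): δ = 33.13°  ·
  (3,6): δ = 3.51°  ✓
  (4,5): δ = 112.20°  ·
  (4,6): δ = 75.55°  ·
  (5,6): δ = 143.35°  ·
antipodal pairs: 2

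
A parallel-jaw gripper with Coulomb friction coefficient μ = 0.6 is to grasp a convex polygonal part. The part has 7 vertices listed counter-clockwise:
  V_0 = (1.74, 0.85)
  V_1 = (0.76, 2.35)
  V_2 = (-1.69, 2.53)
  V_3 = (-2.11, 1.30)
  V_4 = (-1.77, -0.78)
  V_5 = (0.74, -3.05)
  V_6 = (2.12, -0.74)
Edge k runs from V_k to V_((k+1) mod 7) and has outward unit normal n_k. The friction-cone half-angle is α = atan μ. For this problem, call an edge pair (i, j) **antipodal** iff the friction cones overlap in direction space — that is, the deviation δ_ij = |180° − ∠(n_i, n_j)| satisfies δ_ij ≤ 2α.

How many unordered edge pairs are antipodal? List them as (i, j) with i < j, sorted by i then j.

α = atan 0.6 = 30.96°;  2α = 61.93°
n_0 = (+0.8372, +0.5469)
n_1 = (+0.0733, +0.9973)
n_2 = (-0.9463, +0.3231)
n_3 = (-0.9869, -0.1613)
n_4 = (-0.6708, -0.7417)
n_5 = (+0.8585, -0.5129)
n_6 = (+0.9726, +0.2324)
  (0,1): δ = 127.36°  ·
  (0,2): δ = 52.01°  ✓
  (0,3): δ = 23.87°  ✓
  (0,4): δ = 14.72°  ✓
  (0,5): δ = 115.99°  ·
  (0,6): δ = 160.28°  ·
  (1,2): δ = 104.65°  ·
  (1,3): δ = 76.51°  ·
  (1,4): δ = 37.92°  ✓
  (1,5): δ = 63.35°  ·
  (1,6): δ = 107.64°  ·
  (2,3): δ = 151.86°  ·
  (2,4): δ = 113.27°  ·
  (2,5): δ = 12.00°  ✓
  (2,6): δ = 32.29°  ✓
  (3,4): δ = 141.41°  ·
  (3,5): δ = 40.14°  ✓
  (3,6): δ = 4.16°  ✓
  (4,5): δ = 78.73°  ·
  (4,6): δ = 34.43°  ✓
  (5,6): δ = 135.70°  ·
antipodal pairs: 9

count = 9; pairs: (0,2), (0,3), (0,4), (1,4), (2,5), (2,6), (3,5), (3,6), (4,6)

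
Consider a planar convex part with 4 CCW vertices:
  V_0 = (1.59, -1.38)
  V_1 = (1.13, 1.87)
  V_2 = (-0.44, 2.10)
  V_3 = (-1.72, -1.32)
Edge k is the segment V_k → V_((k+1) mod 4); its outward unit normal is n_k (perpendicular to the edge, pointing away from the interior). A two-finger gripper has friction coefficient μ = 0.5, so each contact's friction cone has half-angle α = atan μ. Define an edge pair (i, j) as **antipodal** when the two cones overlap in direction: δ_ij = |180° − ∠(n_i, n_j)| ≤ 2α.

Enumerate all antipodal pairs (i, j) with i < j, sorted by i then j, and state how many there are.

count = 2; pairs: (0,2), (1,3)

α = atan 0.5 = 26.57°;  2α = 53.13°
n_0 = (+0.9901, +0.1401)
n_1 = (+0.1449, +0.9894)
n_2 = (-0.9366, +0.3505)
n_3 = (-0.0181, -0.9998)
  (0,1): δ = 106.39°  ·
  (0,2): δ = 28.58°  ✓
  (0,3): δ = 80.91°  ·
  (1,2): δ = 102.18°  ·
  (1,3): δ = 7.30°  ✓
  (2,3): δ = 70.52°  ·
antipodal pairs: 2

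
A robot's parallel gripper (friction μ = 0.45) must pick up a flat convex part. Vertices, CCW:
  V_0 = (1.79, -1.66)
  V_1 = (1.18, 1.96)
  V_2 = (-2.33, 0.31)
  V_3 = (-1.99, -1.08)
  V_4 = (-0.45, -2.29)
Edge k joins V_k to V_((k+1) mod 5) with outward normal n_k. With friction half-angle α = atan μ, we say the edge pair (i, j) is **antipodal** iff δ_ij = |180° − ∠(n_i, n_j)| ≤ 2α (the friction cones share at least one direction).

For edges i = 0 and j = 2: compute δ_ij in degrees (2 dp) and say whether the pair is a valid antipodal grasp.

α = atan 0.45 = 24.23°;  2α = 48.46°
edge 0: e_0 = (-0.61, +3.62);  n_0 = (+0.9861, +0.1662)
edge 2: e_2 = (+0.34, -1.39);  n_2 = (-0.9714, -0.2376)
∠(n_0, n_2) = 175.82°
δ = |180° − 175.82°| = 4.18°
4.18° ≤ 2α = 48.46°  →  valid

δ = 4.18°, valid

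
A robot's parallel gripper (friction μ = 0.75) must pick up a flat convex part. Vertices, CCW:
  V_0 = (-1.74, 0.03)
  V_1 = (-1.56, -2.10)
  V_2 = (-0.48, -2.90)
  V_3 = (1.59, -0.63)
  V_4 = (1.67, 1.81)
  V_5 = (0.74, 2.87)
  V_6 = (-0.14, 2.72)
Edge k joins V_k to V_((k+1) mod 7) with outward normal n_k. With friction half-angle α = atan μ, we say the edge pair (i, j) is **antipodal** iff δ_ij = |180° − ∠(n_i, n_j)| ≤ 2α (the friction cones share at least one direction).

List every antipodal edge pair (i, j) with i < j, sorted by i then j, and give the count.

count = 10; pairs: (0,2), (0,3), (0,4), (1,3), (1,4), (1,5), (2,5), (2,6), (3,6), (4,6)

α = atan 0.75 = 36.87°;  2α = 73.74°
n_0 = (-0.9964, -0.0842)
n_1 = (-0.5952, -0.8036)
n_2 = (+0.7389, -0.6738)
n_3 = (+0.9995, -0.0328)
n_4 = (+0.7517, +0.6595)
n_5 = (-0.1680, +0.9858)
n_6 = (-0.8595, +0.5112)
  (0,1): δ = 131.36°  ·
  (0,2): δ = 47.19°  ✓
  (0,3): δ = 6.71°  ✓
  (0,4): δ = 36.43°  ✓
  (0,5): δ = 94.84°  ·
  (0,6): δ = 144.43°  ·
  (1,2): δ = 95.83°  ·
  (1,3): δ = 55.35°  ✓
  (1,4): δ = 12.21°  ✓
  (1,5): δ = 46.20°  ✓
  (1,6): δ = 95.78°  ·
  (2,3): δ = 139.52°  ·
  (2,4): δ = 96.38°  ·
  (2,5): δ = 37.97°  ✓
  (2,6): δ = 11.62°  ✓
  (3,4): δ = 136.86°  ·
  (3,5): δ = 78.45°  ·
  (3,6): δ = 28.87°  ✓
  (4,5): δ = 121.59°  ·
  (4,6): δ = 72.01°  ✓
  (5,6): δ = 130.42°  ·
antipodal pairs: 10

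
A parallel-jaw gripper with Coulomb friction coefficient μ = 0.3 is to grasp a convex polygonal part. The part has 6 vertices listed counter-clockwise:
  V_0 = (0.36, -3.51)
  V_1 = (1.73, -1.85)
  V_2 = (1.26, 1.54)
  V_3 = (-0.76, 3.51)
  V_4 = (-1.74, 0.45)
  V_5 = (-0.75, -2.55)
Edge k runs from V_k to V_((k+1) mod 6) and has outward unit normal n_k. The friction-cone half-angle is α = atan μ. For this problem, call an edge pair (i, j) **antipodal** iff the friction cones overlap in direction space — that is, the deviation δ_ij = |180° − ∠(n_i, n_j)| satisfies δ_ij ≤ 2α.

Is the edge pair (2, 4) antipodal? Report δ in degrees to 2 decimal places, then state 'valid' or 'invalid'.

δ = 27.46°, valid

α = atan 0.3 = 16.70°;  2α = 33.40°
edge 2: e_2 = (-2.02, +1.97);  n_2 = (+0.6982, +0.7159)
edge 4: e_4 = (+0.99, -3.00);  n_4 = (-0.9496, -0.3134)
∠(n_2, n_4) = 152.54°
δ = |180° − 152.54°| = 27.46°
27.46° ≤ 2α = 33.40°  →  valid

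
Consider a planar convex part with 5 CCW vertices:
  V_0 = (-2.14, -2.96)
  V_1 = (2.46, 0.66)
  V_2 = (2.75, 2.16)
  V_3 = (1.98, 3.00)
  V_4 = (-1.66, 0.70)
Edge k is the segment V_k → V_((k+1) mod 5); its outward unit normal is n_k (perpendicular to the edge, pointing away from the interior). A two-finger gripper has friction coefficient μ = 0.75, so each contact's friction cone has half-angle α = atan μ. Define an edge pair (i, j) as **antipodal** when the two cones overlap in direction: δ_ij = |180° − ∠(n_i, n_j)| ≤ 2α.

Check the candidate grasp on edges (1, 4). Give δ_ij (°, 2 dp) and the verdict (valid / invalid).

α = atan 0.75 = 36.87°;  2α = 73.74°
edge 1: e_1 = (+0.29, +1.50);  n_1 = (+0.9818, -0.1898)
edge 4: e_4 = (-0.48, -3.66);  n_4 = (-0.9915, +0.1300)
∠(n_1, n_4) = 176.53°
δ = |180° − 176.53°| = 3.47°
3.47° ≤ 2α = 73.74°  →  valid

δ = 3.47°, valid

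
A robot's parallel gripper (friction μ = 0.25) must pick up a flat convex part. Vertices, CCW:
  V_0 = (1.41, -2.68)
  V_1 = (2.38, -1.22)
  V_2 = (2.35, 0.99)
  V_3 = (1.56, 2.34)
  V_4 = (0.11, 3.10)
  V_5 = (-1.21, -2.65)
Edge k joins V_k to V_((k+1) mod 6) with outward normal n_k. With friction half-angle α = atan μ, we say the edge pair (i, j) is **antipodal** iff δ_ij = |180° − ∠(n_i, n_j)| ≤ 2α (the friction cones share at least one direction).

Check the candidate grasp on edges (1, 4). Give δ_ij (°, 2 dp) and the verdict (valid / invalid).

δ = 13.71°, valid

α = atan 0.25 = 14.04°;  2α = 28.07°
edge 1: e_1 = (-0.03, +2.21);  n_1 = (+0.9999, +0.0136)
edge 4: e_4 = (-1.32, -5.75);  n_4 = (-0.9746, +0.2237)
∠(n_1, n_4) = 166.29°
δ = |180° − 166.29°| = 13.71°
13.71° ≤ 2α = 28.07°  →  valid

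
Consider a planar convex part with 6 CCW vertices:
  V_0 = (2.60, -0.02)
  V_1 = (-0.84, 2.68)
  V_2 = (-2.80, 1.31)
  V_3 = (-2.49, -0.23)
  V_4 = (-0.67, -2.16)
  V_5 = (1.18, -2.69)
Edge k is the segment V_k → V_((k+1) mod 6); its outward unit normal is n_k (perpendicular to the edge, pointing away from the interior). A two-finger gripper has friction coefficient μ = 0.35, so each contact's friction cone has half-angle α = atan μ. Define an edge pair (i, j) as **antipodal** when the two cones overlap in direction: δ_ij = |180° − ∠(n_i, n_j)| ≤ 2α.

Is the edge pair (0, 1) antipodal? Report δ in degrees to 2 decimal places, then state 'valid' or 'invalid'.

δ = 106.92°, invalid

α = atan 0.35 = 19.29°;  2α = 38.58°
edge 0: e_0 = (-3.44, +2.70);  n_0 = (+0.6174, +0.7866)
edge 1: e_1 = (-1.96, -1.37);  n_1 = (-0.5729, +0.8196)
∠(n_0, n_1) = 73.08°
δ = |180° − 73.08°| = 106.92°
106.92° > 2α = 38.58°  →  invalid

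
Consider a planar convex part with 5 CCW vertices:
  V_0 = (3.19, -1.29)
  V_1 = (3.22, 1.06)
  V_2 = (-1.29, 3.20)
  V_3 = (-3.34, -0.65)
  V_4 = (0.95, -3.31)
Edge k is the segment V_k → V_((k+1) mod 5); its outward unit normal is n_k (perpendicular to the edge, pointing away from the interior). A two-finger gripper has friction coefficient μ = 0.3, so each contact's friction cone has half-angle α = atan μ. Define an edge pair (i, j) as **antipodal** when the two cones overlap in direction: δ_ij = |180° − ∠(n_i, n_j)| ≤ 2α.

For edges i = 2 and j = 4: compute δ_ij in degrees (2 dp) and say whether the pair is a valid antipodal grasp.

α = atan 0.3 = 16.70°;  2α = 33.40°
edge 2: e_2 = (-2.05, -3.85);  n_2 = (-0.8827, +0.4700)
edge 4: e_4 = (+2.24, +2.02);  n_4 = (+0.6697, -0.7426)
∠(n_2, n_4) = 160.08°
δ = |180° − 160.08°| = 19.92°
19.92° ≤ 2α = 33.40°  →  valid

δ = 19.92°, valid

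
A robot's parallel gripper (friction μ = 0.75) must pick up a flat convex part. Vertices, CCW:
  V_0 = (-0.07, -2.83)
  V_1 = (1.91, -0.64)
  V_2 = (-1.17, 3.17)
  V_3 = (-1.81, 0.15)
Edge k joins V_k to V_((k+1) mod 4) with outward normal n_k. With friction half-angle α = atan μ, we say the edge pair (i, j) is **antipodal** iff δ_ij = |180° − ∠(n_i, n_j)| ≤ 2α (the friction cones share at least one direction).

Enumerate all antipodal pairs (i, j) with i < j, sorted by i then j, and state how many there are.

α = atan 0.75 = 36.87°;  2α = 73.74°
n_0 = (+0.7418, -0.6706)
n_1 = (+0.7777, +0.6287)
n_2 = (-0.9783, +0.2073)
n_3 = (-0.8636, -0.5042)
  (0,1): δ = 98.93°  ·
  (0,2): δ = 30.15°  ✓
  (0,3): δ = 72.40°  ✓
  (1,2): δ = 50.92°  ✓
  (1,3): δ = 8.67°  ✓
  (2,3): δ = 137.75°  ·
antipodal pairs: 4

count = 4; pairs: (0,2), (0,3), (1,2), (1,3)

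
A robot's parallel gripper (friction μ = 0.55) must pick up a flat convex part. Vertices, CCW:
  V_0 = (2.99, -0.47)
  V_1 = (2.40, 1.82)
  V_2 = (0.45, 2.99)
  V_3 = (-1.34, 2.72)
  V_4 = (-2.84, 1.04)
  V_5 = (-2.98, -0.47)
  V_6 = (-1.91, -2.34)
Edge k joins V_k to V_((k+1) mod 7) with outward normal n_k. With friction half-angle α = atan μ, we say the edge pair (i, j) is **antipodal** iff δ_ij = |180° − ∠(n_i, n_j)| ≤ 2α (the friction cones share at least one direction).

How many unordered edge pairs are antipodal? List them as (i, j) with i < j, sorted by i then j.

α = atan 0.55 = 28.81°;  2α = 57.62°
n_0 = (+0.9684, +0.2495)
n_1 = (+0.5145, +0.8575)
n_2 = (-0.1492, +0.9888)
n_3 = (-0.7459, +0.6660)
n_4 = (-0.9957, +0.0923)
n_5 = (-0.8680, -0.4966)
n_6 = (+0.3566, -0.9343)
  (0,1): δ = 135.41°  ·
  (0,2): δ = 95.87°  ·
  (0,3): δ = 56.21°  ✓
  (0,4): δ = 19.74°  ✓
  (0,5): δ = 15.33°  ✓
  (0,6): δ = 96.44°  ·
  (1,2): δ = 140.46°  ·
  (1,3): δ = 100.80°  ·
  (1,4): δ = 64.33°  ·
  (1,5): δ = 29.26°  ✓
  (1,6): δ = 51.85°  ✓
  (2,3): δ = 140.34°  ·
  (2,4): δ = 103.87°  ·
  (2,5): δ = 68.80°  ·
  (2,6): δ = 12.31°  ✓
  (3,4): δ = 143.54°  ·
  (3,5): δ = 108.46°  ·
  (3,6): δ = 27.35°  ✓
  (4,5): δ = 144.93°  ·
  (4,6): δ = 63.81°  ·
  (5,6): δ = 98.89°  ·
antipodal pairs: 7

count = 7; pairs: (0,3), (0,4), (0,5), (1,5), (1,6), (2,6), (3,6)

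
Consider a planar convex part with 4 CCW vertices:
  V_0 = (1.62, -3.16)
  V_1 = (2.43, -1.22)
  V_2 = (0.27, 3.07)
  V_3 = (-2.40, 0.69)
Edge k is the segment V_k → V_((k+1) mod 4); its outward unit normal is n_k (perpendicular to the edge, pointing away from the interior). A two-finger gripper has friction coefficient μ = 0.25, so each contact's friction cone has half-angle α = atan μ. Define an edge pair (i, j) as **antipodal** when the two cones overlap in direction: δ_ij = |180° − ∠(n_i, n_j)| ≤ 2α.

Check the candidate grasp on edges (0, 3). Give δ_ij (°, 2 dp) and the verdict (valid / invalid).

δ = 68.90°, invalid

α = atan 0.25 = 14.04°;  2α = 28.07°
edge 0: e_0 = (+0.81, +1.94);  n_0 = (+0.9228, -0.3853)
edge 3: e_3 = (+4.02, -3.85);  n_3 = (-0.6917, -0.7222)
∠(n_0, n_3) = 111.10°
δ = |180° − 111.10°| = 68.90°
68.90° > 2α = 28.07°  →  invalid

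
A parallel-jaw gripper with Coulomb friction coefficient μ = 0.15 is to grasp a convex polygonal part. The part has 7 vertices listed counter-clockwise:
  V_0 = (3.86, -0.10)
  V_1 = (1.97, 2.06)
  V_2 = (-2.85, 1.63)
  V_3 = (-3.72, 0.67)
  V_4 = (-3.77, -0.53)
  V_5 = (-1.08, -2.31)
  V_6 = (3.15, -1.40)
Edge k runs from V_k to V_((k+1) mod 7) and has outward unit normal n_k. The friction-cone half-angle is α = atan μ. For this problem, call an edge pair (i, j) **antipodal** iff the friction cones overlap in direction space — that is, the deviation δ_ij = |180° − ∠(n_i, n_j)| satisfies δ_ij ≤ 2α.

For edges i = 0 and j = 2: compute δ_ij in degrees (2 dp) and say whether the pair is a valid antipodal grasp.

δ = 83.37°, invalid

α = atan 0.15 = 8.53°;  2α = 17.06°
edge 0: e_0 = (-1.89, +2.16);  n_0 = (+0.7526, +0.6585)
edge 2: e_2 = (-0.87, -0.96);  n_2 = (-0.7410, +0.6715)
∠(n_0, n_2) = 96.63°
δ = |180° − 96.63°| = 83.37°
83.37° > 2α = 17.06°  →  invalid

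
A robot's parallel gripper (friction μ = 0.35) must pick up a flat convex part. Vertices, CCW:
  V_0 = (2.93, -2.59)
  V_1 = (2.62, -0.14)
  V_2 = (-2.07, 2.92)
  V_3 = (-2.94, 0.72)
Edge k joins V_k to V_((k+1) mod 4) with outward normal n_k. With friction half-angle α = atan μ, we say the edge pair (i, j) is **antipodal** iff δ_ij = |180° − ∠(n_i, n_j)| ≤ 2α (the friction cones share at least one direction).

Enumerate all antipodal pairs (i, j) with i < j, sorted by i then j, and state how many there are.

count = 2; pairs: (0,2), (1,3)

α = atan 0.35 = 19.29°;  2α = 38.58°
n_0 = (+0.9921, +0.1255)
n_1 = (+0.5464, +0.8375)
n_2 = (-0.9299, +0.3677)
n_3 = (-0.4912, -0.8711)
  (0,1): δ = 130.33°  ·
  (0,2): δ = 28.79°  ✓
  (0,3): δ = 53.37°  ·
  (1,2): δ = 78.45°  ·
  (1,3): δ = 3.70°  ✓
  (2,3): δ = 97.84°  ·
antipodal pairs: 2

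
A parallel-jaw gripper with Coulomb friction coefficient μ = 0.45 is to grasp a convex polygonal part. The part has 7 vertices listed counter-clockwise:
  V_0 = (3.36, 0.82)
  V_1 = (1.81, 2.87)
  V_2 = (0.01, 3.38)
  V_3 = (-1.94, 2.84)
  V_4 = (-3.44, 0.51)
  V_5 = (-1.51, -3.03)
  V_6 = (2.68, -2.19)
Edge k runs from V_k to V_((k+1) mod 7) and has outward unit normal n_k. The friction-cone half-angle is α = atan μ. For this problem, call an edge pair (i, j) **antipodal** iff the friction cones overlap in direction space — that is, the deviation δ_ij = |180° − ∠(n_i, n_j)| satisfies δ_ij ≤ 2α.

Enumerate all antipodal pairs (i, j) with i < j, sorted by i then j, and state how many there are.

α = atan 0.45 = 24.23°;  2α = 48.46°
n_0 = (+0.7977, +0.6031)
n_1 = (+0.2726, +0.9621)
n_2 = (-0.2669, +0.9637)
n_3 = (-0.8408, +0.5413)
n_4 = (-0.8780, -0.4787)
n_5 = (+0.1966, -0.9805)
n_6 = (+0.9754, -0.2204)
  (0,1): δ = 142.91°  ·
  (0,2): δ = 111.61°  ·
  (0,3): δ = 69.87°  ·
  (0,4): δ = 8.49°  ✓
  (0,5): δ = 64.24°  ·
  (0,6): δ = 130.18°  ·
  (1,2): δ = 148.70°  ·
  (1,3): δ = 106.95°  ·
  (1,4): δ = 45.58°  ✓
  (1,5): δ = 27.16°  ✓
  (1,6): δ = 93.09°  ·
  (2,3): δ = 138.25°  ·
  (2,4): δ = 76.88°  ·
  (2,5): δ = 4.14°  ✓
  (2,6): δ = 61.79°  ·
  (3,4): δ = 118.63°  ·
  (3,5): δ = 45.89°  ✓
  (3,6): δ = 20.04°  ✓
  (4,5): δ = 107.26°  ·
  (4,6): δ = 41.33°  ✓
  (5,6): δ = 114.07°  ·
antipodal pairs: 7

count = 7; pairs: (0,4), (1,4), (1,5), (2,5), (3,5), (3,6), (4,6)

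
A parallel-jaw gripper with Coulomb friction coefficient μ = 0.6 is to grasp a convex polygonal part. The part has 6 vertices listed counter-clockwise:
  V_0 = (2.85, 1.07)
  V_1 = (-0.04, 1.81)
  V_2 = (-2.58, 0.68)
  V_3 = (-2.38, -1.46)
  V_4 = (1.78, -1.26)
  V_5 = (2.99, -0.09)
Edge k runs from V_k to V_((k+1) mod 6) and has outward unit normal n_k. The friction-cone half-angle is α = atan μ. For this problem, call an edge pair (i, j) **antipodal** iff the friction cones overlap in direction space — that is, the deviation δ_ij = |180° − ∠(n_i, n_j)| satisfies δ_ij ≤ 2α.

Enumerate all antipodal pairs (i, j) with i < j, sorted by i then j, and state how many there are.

α = atan 0.6 = 30.96°;  2α = 61.93°
n_0 = (+0.2481, +0.9687)
n_1 = (-0.4065, +0.9137)
n_2 = (-0.9957, -0.0931)
n_3 = (+0.0480, -0.9988)
n_4 = (+0.6951, -0.7189)
n_5 = (+0.9928, +0.1198)
  (0,1): δ = 141.65°  ·
  (0,2): δ = 70.30°  ·
  (0,3): δ = 17.11°  ✓
  (0,4): δ = 58.40°  ✓
  (0,5): δ = 111.24°  ·
  (1,2): δ = 108.64°  ·
  (1,3): δ = 21.23°  ✓
  (1,4): δ = 20.05°  ✓
  (1,5): δ = 72.90°  ·
  (2,3): δ = 92.59°  ·
  (2,4): δ = 51.30°  ✓
  (2,5): δ = 1.54°  ✓
  (3,4): δ = 138.72°  ·
  (3,5): δ = 85.87°  ·
  (4,5): δ = 127.16°  ·
antipodal pairs: 6

count = 6; pairs: (0,3), (0,4), (1,3), (1,4), (2,4), (2,5)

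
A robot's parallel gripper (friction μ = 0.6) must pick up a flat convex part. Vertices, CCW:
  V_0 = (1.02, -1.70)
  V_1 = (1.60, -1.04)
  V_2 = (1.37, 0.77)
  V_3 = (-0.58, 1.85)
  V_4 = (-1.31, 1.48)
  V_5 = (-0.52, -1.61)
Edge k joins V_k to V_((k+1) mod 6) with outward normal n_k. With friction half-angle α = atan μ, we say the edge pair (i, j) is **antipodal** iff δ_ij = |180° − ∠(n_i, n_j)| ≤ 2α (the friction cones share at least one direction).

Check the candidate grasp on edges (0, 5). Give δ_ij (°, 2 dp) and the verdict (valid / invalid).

α = atan 0.6 = 30.96°;  2α = 61.93°
edge 0: e_0 = (+0.58, +0.66);  n_0 = (+0.7512, -0.6601)
edge 5: e_5 = (+1.54, -0.09);  n_5 = (-0.0583, -0.9983)
∠(n_0, n_5) = 52.04°
δ = |180° − 52.04°| = 127.96°
127.96° > 2α = 61.93°  →  invalid

δ = 127.96°, invalid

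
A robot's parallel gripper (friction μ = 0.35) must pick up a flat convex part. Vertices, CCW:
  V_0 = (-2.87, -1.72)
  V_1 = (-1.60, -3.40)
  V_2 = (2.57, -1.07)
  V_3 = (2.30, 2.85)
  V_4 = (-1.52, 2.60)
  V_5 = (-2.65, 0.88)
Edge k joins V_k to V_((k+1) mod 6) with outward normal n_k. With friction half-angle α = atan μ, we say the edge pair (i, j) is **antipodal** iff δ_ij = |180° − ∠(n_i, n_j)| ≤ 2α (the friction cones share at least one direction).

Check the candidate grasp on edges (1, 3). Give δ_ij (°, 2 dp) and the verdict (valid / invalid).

α = atan 0.35 = 19.29°;  2α = 38.58°
edge 1: e_1 = (+4.17, +2.33);  n_1 = (+0.4878, -0.8730)
edge 3: e_3 = (-3.82, -0.25);  n_3 = (-0.0653, +0.9979)
∠(n_1, n_3) = 154.55°
δ = |180° − 154.55°| = 25.45°
25.45° ≤ 2α = 38.58°  →  valid

δ = 25.45°, valid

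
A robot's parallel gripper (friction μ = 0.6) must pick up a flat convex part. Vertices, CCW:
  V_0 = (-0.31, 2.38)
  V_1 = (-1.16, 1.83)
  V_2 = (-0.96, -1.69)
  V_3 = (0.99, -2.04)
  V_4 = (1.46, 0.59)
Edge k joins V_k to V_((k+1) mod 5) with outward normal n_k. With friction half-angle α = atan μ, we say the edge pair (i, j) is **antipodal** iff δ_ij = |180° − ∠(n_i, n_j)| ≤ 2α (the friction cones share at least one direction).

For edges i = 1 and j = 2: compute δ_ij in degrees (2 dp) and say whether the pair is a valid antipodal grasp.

δ = 103.43°, invalid

α = atan 0.6 = 30.96°;  2α = 61.93°
edge 1: e_1 = (+0.20, -3.52);  n_1 = (-0.9984, -0.0567)
edge 2: e_2 = (+1.95, -0.35);  n_2 = (-0.1767, -0.9843)
∠(n_1, n_2) = 76.57°
δ = |180° − 76.57°| = 103.43°
103.43° > 2α = 61.93°  →  invalid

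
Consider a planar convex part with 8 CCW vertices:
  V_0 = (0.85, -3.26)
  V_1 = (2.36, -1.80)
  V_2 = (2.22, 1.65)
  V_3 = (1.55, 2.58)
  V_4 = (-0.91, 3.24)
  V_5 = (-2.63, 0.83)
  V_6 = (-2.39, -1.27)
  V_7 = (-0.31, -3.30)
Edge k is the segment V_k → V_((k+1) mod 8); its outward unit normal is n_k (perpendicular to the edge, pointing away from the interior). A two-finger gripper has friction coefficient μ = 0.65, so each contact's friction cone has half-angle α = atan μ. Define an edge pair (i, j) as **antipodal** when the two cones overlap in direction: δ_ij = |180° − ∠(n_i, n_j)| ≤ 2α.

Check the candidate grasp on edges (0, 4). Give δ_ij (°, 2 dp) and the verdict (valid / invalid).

δ = 10.45°, valid

α = atan 0.65 = 33.02°;  2α = 66.05°
edge 0: e_0 = (+1.51, +1.46);  n_0 = (+0.6951, -0.7189)
edge 4: e_4 = (-1.72, -2.41);  n_4 = (-0.8140, +0.5809)
∠(n_0, n_4) = 169.55°
δ = |180° − 169.55°| = 10.45°
10.45° ≤ 2α = 66.05°  →  valid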